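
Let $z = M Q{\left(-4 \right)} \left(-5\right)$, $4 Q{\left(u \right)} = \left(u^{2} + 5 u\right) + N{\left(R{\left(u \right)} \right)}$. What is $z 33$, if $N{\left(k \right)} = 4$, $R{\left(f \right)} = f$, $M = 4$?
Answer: $0$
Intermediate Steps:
$Q{\left(u \right)} = 1 + \frac{u^{2}}{4} + \frac{5 u}{4}$ ($Q{\left(u \right)} = \frac{\left(u^{2} + 5 u\right) + 4}{4} = \frac{4 + u^{2} + 5 u}{4} = 1 + \frac{u^{2}}{4} + \frac{5 u}{4}$)
$z = 0$ ($z = 4 \left(1 + \frac{\left(-4\right)^{2}}{4} + \frac{5}{4} \left(-4\right)\right) \left(-5\right) = 4 \left(1 + \frac{1}{4} \cdot 16 - 5\right) \left(-5\right) = 4 \left(1 + 4 - 5\right) \left(-5\right) = 4 \cdot 0 \left(-5\right) = 0 \left(-5\right) = 0$)
$z 33 = 0 \cdot 33 = 0$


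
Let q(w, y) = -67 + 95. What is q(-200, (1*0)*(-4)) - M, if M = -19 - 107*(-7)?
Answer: -702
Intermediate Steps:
q(w, y) = 28
M = 730 (M = -19 + 749 = 730)
q(-200, (1*0)*(-4)) - M = 28 - 1*730 = 28 - 730 = -702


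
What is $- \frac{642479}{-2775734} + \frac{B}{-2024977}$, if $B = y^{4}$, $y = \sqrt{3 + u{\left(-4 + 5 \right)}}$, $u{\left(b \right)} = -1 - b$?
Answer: $\frac{1301002422249}{5620797508118} \approx 0.23146$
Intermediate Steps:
$y = 1$ ($y = \sqrt{3 - 2} = \sqrt{1} = 1$)
$B = 1$ ($B = 1^{4} = 1$)
$- \frac{642479}{-2775734} + \frac{B}{-2024977} = - \frac{642479}{-2775734} + 1 \frac{1}{-2024977} = \left(-642479\right) \left(- \frac{1}{2775734}\right) + 1 \left(- \frac{1}{2024977}\right) = \frac{642479}{2775734} - \frac{1}{2024977} = \frac{1301002422249}{5620797508118}$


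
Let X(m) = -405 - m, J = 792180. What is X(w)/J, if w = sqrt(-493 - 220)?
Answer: -1/1956 - I*sqrt(713)/792180 ≈ -0.00051125 - 3.3707e-5*I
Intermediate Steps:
w = I*sqrt(713) (w = sqrt(-713) = I*sqrt(713) ≈ 26.702*I)
X(w)/J = (-405 - I*sqrt(713))/792180 = (-405 - I*sqrt(713))*(1/792180) = -1/1956 - I*sqrt(713)/792180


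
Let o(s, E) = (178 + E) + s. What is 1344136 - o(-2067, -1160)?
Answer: 1347185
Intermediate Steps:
o(s, E) = 178 + E + s
1344136 - o(-2067, -1160) = 1344136 - (178 - 1160 - 2067) = 1344136 - 1*(-3049) = 1344136 + 3049 = 1347185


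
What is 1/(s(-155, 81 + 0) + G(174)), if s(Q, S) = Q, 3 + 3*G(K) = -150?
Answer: -1/206 ≈ -0.0048544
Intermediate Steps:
G(K) = -51 (G(K) = -1 + (⅓)*(-150) = -1 - 50 = -51)
1/(s(-155, 81 + 0) + G(174)) = 1/(-155 - 51) = 1/(-206) = -1/206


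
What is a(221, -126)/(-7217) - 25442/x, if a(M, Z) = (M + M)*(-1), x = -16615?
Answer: 190958744/119910455 ≈ 1.5925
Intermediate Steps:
a(M, Z) = -2*M (a(M, Z) = (2*M)*(-1) = -2*M)
a(221, -126)/(-7217) - 25442/x = -2*221/(-7217) - 25442/(-16615) = -442*(-1/7217) - 25442*(-1/16615) = 442/7217 + 25442/16615 = 190958744/119910455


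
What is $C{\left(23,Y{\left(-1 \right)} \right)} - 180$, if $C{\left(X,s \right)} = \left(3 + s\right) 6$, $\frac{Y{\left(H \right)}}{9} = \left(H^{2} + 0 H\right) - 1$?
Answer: $-162$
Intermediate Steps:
$Y{\left(H \right)} = -9 + 9 H^{2}$ ($Y{\left(H \right)} = 9 \left(\left(H^{2} + 0 H\right) - 1\right) = 9 \left(\left(H^{2} + 0\right) - 1\right) = 9 \left(H^{2} - 1\right) = 9 \left(-1 + H^{2}\right) = -9 + 9 H^{2}$)
$C{\left(X,s \right)} = 18 + 6 s$
$C{\left(23,Y{\left(-1 \right)} \right)} - 180 = \left(18 + 6 \left(-9 + 9 \left(-1\right)^{2}\right)\right) - 180 = \left(18 + 6 \left(-9 + 9 \cdot 1\right)\right) - 180 = \left(18 + 6 \left(-9 + 9\right)\right) - 180 = \left(18 + 6 \cdot 0\right) - 180 = \left(18 + 0\right) - 180 = 18 - 180 = -162$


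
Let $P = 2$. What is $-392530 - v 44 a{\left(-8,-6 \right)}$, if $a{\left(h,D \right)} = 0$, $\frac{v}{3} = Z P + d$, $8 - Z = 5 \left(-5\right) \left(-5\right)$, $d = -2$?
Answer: $-392530$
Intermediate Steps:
$Z = -117$ ($Z = 8 - 5 \left(-5\right) \left(-5\right) = 8 - \left(-25\right) \left(-5\right) = 8 - 125 = -117$)
$v = -708$ ($v = 3 \left(\left(-117\right) 2 - 2\right) = 3 \left(-234 - 2\right) = 3 \left(-236\right) = -708$)
$-392530 - v 44 a{\left(-8,-6 \right)} = -392530 - \left(-708\right) 44 \cdot 0 = -392530 - \left(-31152\right) 0 = -392530 - 0 = -392530 + 0 = -392530$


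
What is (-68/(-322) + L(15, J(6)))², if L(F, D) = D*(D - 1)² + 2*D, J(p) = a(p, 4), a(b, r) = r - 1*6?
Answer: 12306064/25921 ≈ 474.75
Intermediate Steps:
a(b, r) = -6 + r (a(b, r) = r - 6 = -6 + r)
J(p) = -2 (J(p) = -6 + 4 = -2)
L(F, D) = 2*D + D*(-1 + D)² (L(F, D) = D*(-1 + D)² + 2*D = 2*D + D*(-1 + D)²)
(-68/(-322) + L(15, J(6)))² = (-68/(-322) - 2*(2 + (-1 - 2)²))² = (-68*(-1/322) - 2*(2 + (-3)²))² = (34/161 - 2*(2 + 9))² = (34/161 - 2*11)² = (34/161 - 22)² = (-3508/161)² = 12306064/25921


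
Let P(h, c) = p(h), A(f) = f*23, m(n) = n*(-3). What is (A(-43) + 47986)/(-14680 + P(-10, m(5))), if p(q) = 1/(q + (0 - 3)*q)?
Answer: -939940/293599 ≈ -3.2014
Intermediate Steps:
m(n) = -3*n
A(f) = 23*f
p(q) = -1/(2*q) (p(q) = 1/(q - 3*q) = 1/(-2*q) = -1/(2*q))
P(h, c) = -1/(2*h)
(A(-43) + 47986)/(-14680 + P(-10, m(5))) = (23*(-43) + 47986)/(-14680 - 1/2/(-10)) = (-989 + 47986)/(-14680 - 1/2*(-1/10)) = 46997/(-14680 + 1/20) = 46997/(-293599/20) = 46997*(-20/293599) = -939940/293599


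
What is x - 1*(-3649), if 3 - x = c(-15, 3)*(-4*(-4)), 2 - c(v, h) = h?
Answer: 3668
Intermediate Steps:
c(v, h) = 2 - h
x = 19 (x = 3 - (2 - 1*3)*(-4*(-4)) = 3 - (2 - 3)*16 = 3 - (-1)*16 = 3 - 1*(-16) = 3 + 16 = 19)
x - 1*(-3649) = 19 - 1*(-3649) = 19 + 3649 = 3668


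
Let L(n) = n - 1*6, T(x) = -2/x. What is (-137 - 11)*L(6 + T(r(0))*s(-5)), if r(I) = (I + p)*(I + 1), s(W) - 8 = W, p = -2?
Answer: -444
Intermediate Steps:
s(W) = 8 + W
r(I) = (1 + I)*(-2 + I) (r(I) = (I - 2)*(I + 1) = (-2 + I)*(1 + I) = (1 + I)*(-2 + I))
L(n) = -6 + n (L(n) = n - 6 = -6 + n)
(-137 - 11)*L(6 + T(r(0))*s(-5)) = (-137 - 11)*(-6 + (6 + (-2/(-2 + 0² - 1*0))*(8 - 5))) = -148*(-6 + (6 - 2/(-2 + 0 + 0)*3)) = -148*(-6 + (6 - 2/(-2)*3)) = -148*(-6 + (6 - 2*(-½)*3)) = -148*(-6 + (6 + 1*3)) = -148*(-6 + (6 + 3)) = -148*(-6 + 9) = -148*3 = -444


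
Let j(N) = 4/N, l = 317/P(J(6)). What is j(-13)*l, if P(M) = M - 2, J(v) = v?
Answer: -317/13 ≈ -24.385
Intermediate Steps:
P(M) = -2 + M
l = 317/4 (l = 317/(-2 + 6) = 317/4 ≈ 79.250)
j(-13)*l = (4/(-13))*(317/4) = (4*(-1/13))*(317/4) = -4/13*317/4 = -317/13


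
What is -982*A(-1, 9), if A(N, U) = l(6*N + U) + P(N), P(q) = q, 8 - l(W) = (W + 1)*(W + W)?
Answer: 16694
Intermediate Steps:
l(W) = 8 - 2*W*(1 + W) (l(W) = 8 - (W + 1)*(W + W) = 8 - (1 + W)*2*W = 8 - 2*W*(1 + W))
A(N, U) = 8 - 11*N - 2*U - 2*(U + 6*N)**2 (A(N, U) = (8 - 2*(6*N + U) - 2*(6*N + U)**2) + N = (8 - 2*(U + 6*N) - 2*(U + 6*N)**2) + N = (8 + (-12*N - 2*U) - 2*(U + 6*N)**2) + N = (8 - 12*N - 2*U - 2*(U + 6*N)**2) + N = 8 - 11*N - 2*U - 2*(U + 6*N)**2)
-982*A(-1, 9) = -982*(8 - 11*(-1) - 2*9 - 2*(9 + 6*(-1))**2) = -982*(8 + 11 - 18 - 2*(9 - 6)**2) = -982*(8 + 11 - 18 - 2*3**2) = -982*(8 + 11 - 18 - 2*9) = -982*(8 + 11 - 18 - 18) = -982*(-17) = 16694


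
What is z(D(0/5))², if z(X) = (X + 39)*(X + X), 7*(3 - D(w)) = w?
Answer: 63504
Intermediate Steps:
D(w) = 3 - w/7
z(X) = 2*X*(39 + X) (z(X) = (39 + X)*(2*X) = 2*X*(39 + X))
z(D(0/5))² = (2*(3 - 0/5)*(39 + (3 - 0/5)))² = (2*(3 - ⅐*0)*(39 + (3 - ⅐*0)))² = (2*(3 + 0)*(39 + (3 + 0)))² = (2*3*(39 + 3))² = (2*3*42)² = 252² = 63504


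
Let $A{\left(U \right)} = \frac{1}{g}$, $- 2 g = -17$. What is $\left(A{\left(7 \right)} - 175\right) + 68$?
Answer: $- \frac{1817}{17} \approx -106.88$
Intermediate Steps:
$g = \frac{17}{2}$ ($g = \left(- \frac{1}{2}\right) \left(-17\right) = \frac{17}{2} \approx 8.5$)
$A{\left(U \right)} = \frac{2}{17}$ ($A{\left(U \right)} = \frac{1}{\frac{17}{2}} = \frac{2}{17}$)
$\left(A{\left(7 \right)} - 175\right) + 68 = \left(\frac{2}{17} - 175\right) + 68 = - \frac{2973}{17} + 68 = - \frac{1817}{17}$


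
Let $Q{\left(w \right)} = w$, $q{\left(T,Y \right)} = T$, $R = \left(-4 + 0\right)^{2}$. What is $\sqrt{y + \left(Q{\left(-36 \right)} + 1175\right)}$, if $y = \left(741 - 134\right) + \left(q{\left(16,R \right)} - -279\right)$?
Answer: $\sqrt{2041} \approx 45.177$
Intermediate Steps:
$R = 16$ ($R = \left(-4\right)^{2} = 16$)
$y = 902$ ($y = \left(741 - 134\right) + \left(16 - -279\right) = 607 + \left(16 + 279\right) = 607 + 295 = 902$)
$\sqrt{y + \left(Q{\left(-36 \right)} + 1175\right)} = \sqrt{902 + \left(-36 + 1175\right)} = \sqrt{902 + 1139} = \sqrt{2041}$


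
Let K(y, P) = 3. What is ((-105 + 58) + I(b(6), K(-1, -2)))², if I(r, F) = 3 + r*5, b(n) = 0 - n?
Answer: 5476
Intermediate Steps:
b(n) = -n
I(r, F) = 3 + 5*r
((-105 + 58) + I(b(6), K(-1, -2)))² = ((-105 + 58) + (3 + 5*(-1*6)))² = (-47 + (3 + 5*(-6)))² = (-47 + (3 - 30))² = (-47 - 27)² = (-74)² = 5476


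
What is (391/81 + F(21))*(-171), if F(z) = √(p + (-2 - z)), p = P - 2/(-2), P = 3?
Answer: -7429/9 - 171*I*√19 ≈ -825.44 - 745.37*I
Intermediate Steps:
p = 4 (p = 3 - 2/(-2) = 3 - 2*(-1)/2 = 3 - 1*(-1) = 3 + 1 = 4)
F(z) = √(2 - z) (F(z) = √(4 + (-2 - z)) = √(2 - z))
(391/81 + F(21))*(-171) = (391/81 + √(2 - 1*21))*(-171) = (391*(1/81) + √(2 - 21))*(-171) = (391/81 + √(-19))*(-171) = (391/81 + I*√19)*(-171) = -7429/9 - 171*I*√19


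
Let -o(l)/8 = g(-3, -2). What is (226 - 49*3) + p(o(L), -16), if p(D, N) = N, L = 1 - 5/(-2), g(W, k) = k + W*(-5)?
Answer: 63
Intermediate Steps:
g(W, k) = k - 5*W
L = 7/2 (L = 1 - 5*(-1)/2 = 1 - 1*(-5/2) = 1 + 5/2 = 7/2 ≈ 3.5000)
o(l) = -104 (o(l) = -8*(-2 - 5*(-3)) = -8*(-2 + 15) = -8*13 = -104)
(226 - 49*3) + p(o(L), -16) = (226 - 49*3) - 16 = (226 - 147) - 16 = 79 - 16 = 63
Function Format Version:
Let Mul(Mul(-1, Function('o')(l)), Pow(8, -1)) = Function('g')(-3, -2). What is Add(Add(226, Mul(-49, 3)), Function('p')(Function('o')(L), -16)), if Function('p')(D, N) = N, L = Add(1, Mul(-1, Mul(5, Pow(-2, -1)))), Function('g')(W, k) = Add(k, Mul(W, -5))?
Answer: 63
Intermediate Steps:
Function('g')(W, k) = Add(k, Mul(-5, W))
L = Rational(7, 2) (L = Add(1, Mul(-1, Mul(5, Rational(-1, 2)))) = Add(1, Mul(-1, Rational(-5, 2))) = Add(1, Rational(5, 2)) = Rational(7, 2) ≈ 3.5000)
Function('o')(l) = -104 (Function('o')(l) = Mul(-8, Add(-2, Mul(-5, -3))) = Mul(-8, Add(-2, 15)) = Mul(-8, 13) = -104)
Add(Add(226, Mul(-49, 3)), Function('p')(Function('o')(L), -16)) = Add(Add(226, Mul(-49, 3)), -16) = Add(Add(226, -147), -16) = Add(79, -16) = 63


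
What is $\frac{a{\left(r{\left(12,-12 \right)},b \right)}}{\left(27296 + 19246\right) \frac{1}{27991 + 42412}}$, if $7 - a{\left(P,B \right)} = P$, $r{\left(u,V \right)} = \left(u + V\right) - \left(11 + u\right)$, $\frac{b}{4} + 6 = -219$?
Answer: $\frac{352015}{7757} \approx 45.38$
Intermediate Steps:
$b = -900$ ($b = -24 + 4 \left(-219\right) = -24 - 876 = -900$)
$r{\left(u,V \right)} = -11 + V$ ($r{\left(u,V \right)} = \left(V + u\right) - \left(11 + u\right) = -11 + V$)
$a{\left(P,B \right)} = 7 - P$
$\frac{a{\left(r{\left(12,-12 \right)},b \right)}}{\left(27296 + 19246\right) \frac{1}{27991 + 42412}} = \frac{7 - \left(-11 - 12\right)}{\left(27296 + 19246\right) \frac{1}{27991 + 42412}} = \frac{7 - -23}{46542 \cdot \frac{1}{70403}} = \frac{7 + 23}{46542 \cdot \frac{1}{70403}} = \frac{30}{\frac{46542}{70403}} = 30 \cdot \frac{70403}{46542} = \frac{352015}{7757}$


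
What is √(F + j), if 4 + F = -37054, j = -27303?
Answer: I*√64361 ≈ 253.69*I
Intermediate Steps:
F = -37058 (F = -4 - 37054 = -37058)
√(F + j) = √(-37058 - 27303) = √(-64361) = I*√64361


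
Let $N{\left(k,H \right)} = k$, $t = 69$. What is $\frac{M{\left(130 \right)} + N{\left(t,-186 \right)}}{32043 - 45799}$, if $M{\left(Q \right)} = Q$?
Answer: $- \frac{199}{13756} \approx -0.014466$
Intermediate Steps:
$\frac{M{\left(130 \right)} + N{\left(t,-186 \right)}}{32043 - 45799} = \frac{130 + 69}{32043 - 45799} = \frac{199}{-13756} = 199 \left(- \frac{1}{13756}\right) = - \frac{199}{13756}$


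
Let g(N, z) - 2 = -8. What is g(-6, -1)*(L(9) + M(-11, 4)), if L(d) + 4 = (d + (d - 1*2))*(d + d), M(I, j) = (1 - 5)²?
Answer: -1800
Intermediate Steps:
M(I, j) = 16 (M(I, j) = (-4)² = 16)
g(N, z) = -6 (g(N, z) = 2 - 8 = -6)
L(d) = -4 + 2*d*(-2 + 2*d) (L(d) = -4 + (d + (d - 1*2))*(d + d) = -4 + (d + (d - 2))*(2*d) = -4 + (d + (-2 + d))*(2*d) = -4 + (-2 + 2*d)*(2*d) = -4 + 2*d*(-2 + 2*d))
g(-6, -1)*(L(9) + M(-11, 4)) = -6*((-4 - 4*9 + 4*9²) + 16) = -6*((-4 - 36 + 4*81) + 16) = -6*((-4 - 36 + 324) + 16) = -6*(284 + 16) = -6*300 = -1800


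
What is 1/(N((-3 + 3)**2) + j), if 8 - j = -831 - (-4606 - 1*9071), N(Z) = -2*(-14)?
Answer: -1/12810 ≈ -7.8064e-5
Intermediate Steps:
N(Z) = 28
j = -12838 (j = 8 - (-831 - (-4606 - 1*9071)) = 8 - (-831 - (-4606 - 9071)) = 8 - (-831 - 1*(-13677)) = 8 - (-831 + 13677) = 8 - 1*12846 = 8 - 12846 = -12838)
1/(N((-3 + 3)**2) + j) = 1/(28 - 12838) = 1/(-12810) = -1/12810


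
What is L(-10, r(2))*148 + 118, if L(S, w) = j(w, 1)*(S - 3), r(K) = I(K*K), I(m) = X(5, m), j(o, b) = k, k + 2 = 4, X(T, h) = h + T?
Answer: -3730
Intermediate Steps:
X(T, h) = T + h
k = 2 (k = -2 + 4 = 2)
j(o, b) = 2
I(m) = 5 + m
r(K) = 5 + K² (r(K) = 5 + K*K = 5 + K²)
L(S, w) = -6 + 2*S (L(S, w) = 2*(S - 3) = 2*(-3 + S) = -6 + 2*S)
L(-10, r(2))*148 + 118 = (-6 + 2*(-10))*148 + 118 = (-6 - 20)*148 + 118 = -26*148 + 118 = -3848 + 118 = -3730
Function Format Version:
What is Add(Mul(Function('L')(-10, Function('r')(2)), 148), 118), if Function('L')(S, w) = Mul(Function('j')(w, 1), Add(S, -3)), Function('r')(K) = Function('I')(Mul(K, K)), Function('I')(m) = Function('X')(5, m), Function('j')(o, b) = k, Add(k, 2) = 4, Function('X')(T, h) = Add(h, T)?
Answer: -3730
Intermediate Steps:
Function('X')(T, h) = Add(T, h)
k = 2 (k = Add(-2, 4) = 2)
Function('j')(o, b) = 2
Function('I')(m) = Add(5, m)
Function('r')(K) = Add(5, Pow(K, 2)) (Function('r')(K) = Add(5, Mul(K, K)) = Add(5, Pow(K, 2)))
Function('L')(S, w) = Add(-6, Mul(2, S)) (Function('L')(S, w) = Mul(2, Add(S, -3)) = Mul(2, Add(-3, S)) = Add(-6, Mul(2, S)))
Add(Mul(Function('L')(-10, Function('r')(2)), 148), 118) = Add(Mul(Add(-6, Mul(2, -10)), 148), 118) = Add(Mul(Add(-6, -20), 148), 118) = Add(Mul(-26, 148), 118) = Add(-3848, 118) = -3730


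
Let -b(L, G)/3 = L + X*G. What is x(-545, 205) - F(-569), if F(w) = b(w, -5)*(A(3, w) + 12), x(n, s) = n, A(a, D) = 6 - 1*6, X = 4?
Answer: -21749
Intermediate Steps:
b(L, G) = -12*G - 3*L (b(L, G) = -3*(L + 4*G) = -12*G - 3*L)
A(a, D) = 0 (A(a, D) = 6 - 6 = 0)
F(w) = 720 - 36*w (F(w) = (-12*(-5) - 3*w)*(0 + 12) = (60 - 3*w)*12 = 720 - 36*w)
x(-545, 205) - F(-569) = -545 - (720 - 36*(-569)) = -545 - (720 + 20484) = -545 - 1*21204 = -545 - 21204 = -21749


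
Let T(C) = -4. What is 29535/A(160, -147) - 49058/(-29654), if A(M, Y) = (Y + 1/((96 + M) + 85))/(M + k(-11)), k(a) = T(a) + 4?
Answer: -11945718569273/371609101 ≈ -32146.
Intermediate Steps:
k(a) = 0 (k(a) = -4 + 4 = 0)
A(M, Y) = (Y + 1/(181 + M))/M (A(M, Y) = (Y + 1/((96 + M) + 85))/(M + 0) = (Y + 1/(181 + M))/M)
29535/A(160, -147) - 49058/(-29654) = 29535/(((1 + 181*(-147) + 160*(-147))/(160*(181 + 160)))) - 49058/(-29654) = 29535/(((1/160)*(1 - 26607 - 23520)/341)) - 49058*(-1/29654) = 29535/(((1/160)*(1/341)*(-50126))) + 24529/14827 = 29535/(-25063/27280) + 24529/14827 = 29535*(-27280/25063) + 24529/14827 = -805714800/25063 + 24529/14827 = -11945718569273/371609101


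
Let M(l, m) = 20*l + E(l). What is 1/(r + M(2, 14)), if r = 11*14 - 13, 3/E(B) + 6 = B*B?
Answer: 2/359 ≈ 0.0055710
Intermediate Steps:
E(B) = 3/(-6 + B²) (E(B) = 3/(-6 + B*B) = 3/(-6 + B²))
M(l, m) = 3/(-6 + l²) + 20*l (M(l, m) = 20*l + 3/(-6 + l²) = 3/(-6 + l²) + 20*l)
r = 141 (r = 154 - 13 = 141)
1/(r + M(2, 14)) = 1/(141 + (3 + 20*2*(-6 + 2²))/(-6 + 2²)) = 1/(141 + (3 + 20*2*(-6 + 4))/(-6 + 4)) = 1/(141 + (3 + 20*2*(-2))/(-2)) = 1/(141 - (3 - 80)/2) = 1/(141 - ½*(-77)) = 1/(141 + 77/2) = 1/(359/2) = 2/359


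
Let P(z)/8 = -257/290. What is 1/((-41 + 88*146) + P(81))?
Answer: 145/1855987 ≈ 7.8126e-5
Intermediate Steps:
P(z) = -1028/145 (P(z) = 8*(-257/290) = -1028/145)
1/((-41 + 88*146) + P(81)) = 1/((-41 + 88*146) - 1028/145) = 1/((-41 + 12848) - 1028/145) = 1/(12807 - 1028/145) = 1/(1855987/145) = 145/1855987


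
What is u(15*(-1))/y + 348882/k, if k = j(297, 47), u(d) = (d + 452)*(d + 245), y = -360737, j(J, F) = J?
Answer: 41941598188/35712963 ≈ 1174.4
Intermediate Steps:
u(d) = (245 + d)*(452 + d) (u(d) = (452 + d)*(245 + d) = (245 + d)*(452 + d))
k = 297
u(15*(-1))/y + 348882/k = (110740 + (15*(-1))² + 697*(15*(-1)))/(-360737) + 348882/297 = (110740 + (-15)² + 697*(-15))*(-1/360737) + 348882*(1/297) = (110740 + 225 - 10455)*(-1/360737) + 116294/99 = 100510*(-1/360737) + 116294/99 = -100510/360737 + 116294/99 = 41941598188/35712963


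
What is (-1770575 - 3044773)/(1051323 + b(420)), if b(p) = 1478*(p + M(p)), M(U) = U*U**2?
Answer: -1605116/36501245361 ≈ -4.3974e-5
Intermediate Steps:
M(U) = U**3
b(p) = 1478*p + 1478*p**3 (b(p) = 1478*(p + p**3) = 1478*p + 1478*p**3)
(-1770575 - 3044773)/(1051323 + b(420)) = (-1770575 - 3044773)/(1051323 + 1478*420*(1 + 420**2)) = -4815348/(1051323 + 1478*420*(1 + 176400)) = -4815348/(1051323 + 1478*420*176401) = -4815348/(1051323 + 109502684760) = -4815348/109503736083 = -4815348*1/109503736083 = -1605116/36501245361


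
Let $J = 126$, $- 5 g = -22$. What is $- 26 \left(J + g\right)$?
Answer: $- \frac{16952}{5} \approx -3390.4$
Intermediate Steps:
$g = \frac{22}{5}$ ($g = \left(- \frac{1}{5}\right) \left(-22\right) = \frac{22}{5} \approx 4.4$)
$- 26 \left(J + g\right) = - 26 \left(126 + \frac{22}{5}\right) = \left(-26\right) \frac{652}{5} = - \frac{16952}{5}$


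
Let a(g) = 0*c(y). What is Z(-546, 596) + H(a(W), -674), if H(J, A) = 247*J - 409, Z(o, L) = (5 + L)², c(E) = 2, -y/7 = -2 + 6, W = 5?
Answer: 360792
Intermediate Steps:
y = -28 (y = -7*(-2 + 6) = -7*4 = -28)
a(g) = 0 (a(g) = 0*2 = 0)
H(J, A) = -409 + 247*J
Z(-546, 596) + H(a(W), -674) = (5 + 596)² + (-409 + 247*0) = 601² + (-409 + 0) = 361201 - 409 = 360792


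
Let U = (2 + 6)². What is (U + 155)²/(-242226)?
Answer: -5329/26914 ≈ -0.19800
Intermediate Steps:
U = 64 (U = 8² = 64)
(U + 155)²/(-242226) = (64 + 155)²/(-242226) = 219²*(-1/242226) = 47961*(-1/242226) = -5329/26914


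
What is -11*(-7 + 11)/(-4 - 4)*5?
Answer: 55/2 ≈ 27.500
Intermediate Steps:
-11*(-7 + 11)/(-4 - 4)*5 = -44/(-8)*5 = -44*(-1)/8*5 = -11*(-1/2)*5 = (11/2)*5 = 55/2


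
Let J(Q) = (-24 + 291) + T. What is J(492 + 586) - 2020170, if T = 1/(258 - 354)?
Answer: -193910689/96 ≈ -2.0199e+6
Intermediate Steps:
T = -1/96 (T = 1/(-96) = -1/96 ≈ -0.010417)
J(Q) = 25631/96 (J(Q) = (-24 + 291) - 1/96 = 267 - 1/96 = 25631/96)
J(492 + 586) - 2020170 = 25631/96 - 2020170 = -193910689/96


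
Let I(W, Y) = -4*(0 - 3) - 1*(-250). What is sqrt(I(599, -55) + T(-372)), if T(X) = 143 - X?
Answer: sqrt(777) ≈ 27.875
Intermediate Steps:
I(W, Y) = 262 (I(W, Y) = -4*(-3) + 250 = 12 + 250 = 262)
sqrt(I(599, -55) + T(-372)) = sqrt(262 + (143 - 1*(-372))) = sqrt(262 + (143 + 372)) = sqrt(262 + 515) = sqrt(777)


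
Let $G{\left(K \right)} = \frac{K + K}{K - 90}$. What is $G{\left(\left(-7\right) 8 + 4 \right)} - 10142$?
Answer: $- \frac{720030}{71} \approx -10141.0$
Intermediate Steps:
$G{\left(K \right)} = \frac{2 K}{-90 + K}$
$G{\left(\left(-7\right) 8 + 4 \right)} - 10142 = \frac{2 \left(\left(-7\right) 8 + 4\right)}{-90 + \left(\left(-7\right) 8 + 4\right)} - 10142 = \frac{2 \left(-56 + 4\right)}{-90 + \left(-56 + 4\right)} - 10142 = 2 \left(-52\right) \frac{1}{-90 - 52} - 10142 = 2 \left(-52\right) \frac{1}{-142} - 10142 = 2 \left(-52\right) \left(- \frac{1}{142}\right) - 10142 = \frac{52}{71} - 10142 = - \frac{720030}{71}$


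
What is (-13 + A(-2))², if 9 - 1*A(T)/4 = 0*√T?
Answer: 529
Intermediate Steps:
A(T) = 36 (A(T) = 36 - 0*√T = 36 - 4*0 = 36 + 0 = 36)
(-13 + A(-2))² = (-13 + 36)² = 23² = 529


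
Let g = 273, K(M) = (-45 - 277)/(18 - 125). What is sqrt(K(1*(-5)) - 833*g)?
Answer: I*sqrt(2603571187)/107 ≈ 476.87*I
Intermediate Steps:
K(M) = 322/107 (K(M) = -322/(-107) = -322*(-1/107) = 322/107)
sqrt(K(1*(-5)) - 833*g) = sqrt(322/107 - 833*273) = sqrt(322/107 - 227409) = sqrt(-24332441/107) = I*sqrt(2603571187)/107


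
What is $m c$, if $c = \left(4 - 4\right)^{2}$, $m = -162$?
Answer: $0$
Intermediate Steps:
$c = 0$ ($c = 0^{2} = 0$)
$m c = \left(-162\right) 0 = 0$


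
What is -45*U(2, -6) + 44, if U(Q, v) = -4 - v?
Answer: -46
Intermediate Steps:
-45*U(2, -6) + 44 = -45*(-4 - 1*(-6)) + 44 = -45*(-4 + 6) + 44 = -45*2 + 44 = -90 + 44 = -46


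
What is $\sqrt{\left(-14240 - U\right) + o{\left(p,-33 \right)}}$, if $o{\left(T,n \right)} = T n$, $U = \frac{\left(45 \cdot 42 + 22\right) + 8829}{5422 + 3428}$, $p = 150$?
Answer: $\frac{i \sqrt{60124153314}}{1770} \approx 138.53 i$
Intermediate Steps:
$U = \frac{10741}{8850}$ ($U = \frac{\left(1890 + 22\right) + 8829}{8850} = \left(1912 + 8829\right) \frac{1}{8850} = 10741 \cdot \frac{1}{8850} = \frac{10741}{8850} \approx 1.2137$)
$\sqrt{\left(-14240 - U\right) + o{\left(p,-33 \right)}} = \sqrt{\left(-14240 - \frac{10741}{8850}\right) + 150 \left(-33\right)} = \sqrt{\left(-14240 - \frac{10741}{8850}\right) - 4950} = \sqrt{- \frac{126034741}{8850} - 4950} = \sqrt{- \frac{169842241}{8850}} = \frac{i \sqrt{60124153314}}{1770}$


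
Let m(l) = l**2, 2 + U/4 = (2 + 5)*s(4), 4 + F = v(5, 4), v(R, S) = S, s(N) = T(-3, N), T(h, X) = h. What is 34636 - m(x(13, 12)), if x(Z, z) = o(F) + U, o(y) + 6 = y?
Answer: 25032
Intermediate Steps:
s(N) = -3
F = 0 (F = -4 + 4 = 0)
U = -92 (U = -8 + 4*((2 + 5)*(-3)) = -8 + 4*(7*(-3)) = -8 + 4*(-21) = -8 - 84 = -92)
o(y) = -6 + y
x(Z, z) = -98 (x(Z, z) = (-6 + 0) - 92 = -6 - 92 = -98)
34636 - m(x(13, 12)) = 34636 - 1*(-98)**2 = 34636 - 1*9604 = 34636 - 9604 = 25032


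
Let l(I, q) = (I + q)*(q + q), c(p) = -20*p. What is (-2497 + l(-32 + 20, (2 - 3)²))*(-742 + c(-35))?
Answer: 105798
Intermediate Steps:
l(I, q) = 2*q*(I + q) (l(I, q) = (I + q)*(2*q) = 2*q*(I + q))
(-2497 + l(-32 + 20, (2 - 3)²))*(-742 + c(-35)) = (-2497 + 2*(2 - 3)²*((-32 + 20) + (2 - 3)²))*(-742 - 20*(-35)) = (-2497 + 2*(-1)²*(-12 + (-1)²))*(-742 + 700) = (-2497 + 2*1*(-12 + 1))*(-42) = (-2497 + 2*1*(-11))*(-42) = (-2497 - 22)*(-42) = -2519*(-42) = 105798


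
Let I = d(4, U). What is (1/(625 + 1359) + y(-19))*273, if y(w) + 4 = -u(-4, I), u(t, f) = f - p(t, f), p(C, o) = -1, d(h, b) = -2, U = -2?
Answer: -1624623/1984 ≈ -818.86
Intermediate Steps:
I = -2
u(t, f) = 1 + f (u(t, f) = f - 1*(-1) = f + 1 = 1 + f)
y(w) = -3 (y(w) = -4 - (1 - 2) = -4 - 1*(-1) = -4 + 1 = -3)
(1/(625 + 1359) + y(-19))*273 = (1/(625 + 1359) - 3)*273 = (1/1984 - 3)*273 = -5951/1984*273 = -1624623/1984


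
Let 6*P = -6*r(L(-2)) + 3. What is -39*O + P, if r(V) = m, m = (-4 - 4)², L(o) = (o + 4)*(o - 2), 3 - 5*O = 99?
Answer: 6853/10 ≈ 685.30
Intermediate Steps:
O = -96/5 (O = ⅗ - ⅕*99 = ⅗ - 99/5 = -96/5 ≈ -19.200)
L(o) = (-2 + o)*(4 + o) (L(o) = (4 + o)*(-2 + o) = (-2 + o)*(4 + o))
m = 64 (m = (-8)² = 64)
r(V) = 64
P = -127/2 (P = (-6*64 + 3)/6 = (-384 + 3)/6 = (⅙)*(-381) = -127/2 ≈ -63.500)
-39*O + P = -39*(-96/5) - 127/2 = 3744/5 - 127/2 = 6853/10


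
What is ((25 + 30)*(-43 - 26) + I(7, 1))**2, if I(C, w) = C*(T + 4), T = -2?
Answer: 14295961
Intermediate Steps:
I(C, w) = 2*C (I(C, w) = C*(-2 + 4) = C*2 = 2*C)
((25 + 30)*(-43 - 26) + I(7, 1))**2 = ((25 + 30)*(-43 - 26) + 2*7)**2 = (55*(-69) + 14)**2 = (-3795 + 14)**2 = (-3781)**2 = 14295961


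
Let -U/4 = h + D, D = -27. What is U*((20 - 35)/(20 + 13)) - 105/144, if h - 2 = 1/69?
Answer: -186845/4048 ≈ -46.157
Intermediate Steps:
h = 139/69 (h = 2 + 1/69 = 139/69 ≈ 2.0145)
U = 6896/69 (U = -4*(139/69 - 27) = -4*(-1724/69) = 6896/69 ≈ 99.942)
U*((20 - 35)/(20 + 13)) - 105/144 = 6896*((20 - 35)/(20 + 13))/69 - 105/144 = 6896*(-15/33)/69 - 105*1/144 = 6896*(-15*1/33)/69 - 35/48 = (6896/69)*(-5/11) - 35/48 = -34480/759 - 35/48 = -186845/4048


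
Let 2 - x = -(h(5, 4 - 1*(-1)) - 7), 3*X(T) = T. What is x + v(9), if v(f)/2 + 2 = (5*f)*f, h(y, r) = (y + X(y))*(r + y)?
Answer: 2603/3 ≈ 867.67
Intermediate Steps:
X(T) = T/3
h(y, r) = 4*y*(r + y)/3 (h(y, r) = (y + y/3)*(r + y) = (4*y/3)*(r + y) = 4*y*(r + y)/3)
v(f) = -4 + 10*f² (v(f) = -4 + 2*((5*f)*f) = -4 + 2*(5*f²) = -4 + 10*f²)
x = 185/3 (x = 2 - (-1)*((4/3)*5*((4 - 1*(-1)) + 5) - 7) = 2 - (-1)*((4/3)*5*((4 + 1) + 5) - 7) = 2 - (-1)*((4/3)*5*(5 + 5) - 7) = 2 - (-1)*((4/3)*5*10 - 7) = 2 - (-1)*(200/3 - 7) = 2 - (-1)*179/3 = 2 - 1*(-179/3) = 2 + 179/3 = 185/3 ≈ 61.667)
x + v(9) = 185/3 + (-4 + 10*9²) = 185/3 + (-4 + 10*81) = 185/3 + (-4 + 810) = 185/3 + 806 = 2603/3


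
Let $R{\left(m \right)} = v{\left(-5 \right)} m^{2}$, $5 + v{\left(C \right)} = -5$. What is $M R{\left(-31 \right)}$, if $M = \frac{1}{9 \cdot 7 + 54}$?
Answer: $- \frac{9610}{117} \approx -82.137$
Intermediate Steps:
$v{\left(C \right)} = -10$ ($v{\left(C \right)} = -5 - 5 = -10$)
$R{\left(m \right)} = - 10 m^{2}$
$M = \frac{1}{117}$ ($M = \frac{1}{63 + 54} = \frac{1}{117} \approx 0.008547$)
$M R{\left(-31 \right)} = \frac{\left(-10\right) \left(-31\right)^{2}}{117} = \frac{\left(-10\right) 961}{117} = \frac{1}{117} \left(-9610\right) = - \frac{9610}{117}$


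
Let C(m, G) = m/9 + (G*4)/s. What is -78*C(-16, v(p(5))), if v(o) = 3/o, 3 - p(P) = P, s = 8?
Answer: 1183/6 ≈ 197.17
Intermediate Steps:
p(P) = 3 - P
C(m, G) = G/2 + m/9 (C(m, G) = m/9 + (G*4)/8 = m*(1/9) + (4*G)*(1/8) = m/9 + G/2 = G/2 + m/9)
-78*C(-16, v(p(5))) = -78*((3/(3 - 1*5))/2 + (1/9)*(-16)) = -78*((3/(3 - 5))/2 - 16/9) = -78*((3/(-2))/2 - 16/9) = -78*((3*(-1/2))/2 - 16/9) = -78*((1/2)*(-3/2) - 16/9) = -78*(-3/4 - 16/9) = -78*(-91/36) = 1183/6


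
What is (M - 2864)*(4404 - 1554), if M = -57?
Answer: -8324850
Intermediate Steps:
(M - 2864)*(4404 - 1554) = (-57 - 2864)*(4404 - 1554) = -2921*2850 = -8324850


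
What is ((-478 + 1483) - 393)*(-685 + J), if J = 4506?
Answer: 2338452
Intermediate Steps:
((-478 + 1483) - 393)*(-685 + J) = ((-478 + 1483) - 393)*(-685 + 4506) = (1005 - 393)*3821 = 612*3821 = 2338452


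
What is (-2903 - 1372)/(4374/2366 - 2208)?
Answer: 1685775/869959 ≈ 1.9378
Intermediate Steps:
(-2903 - 1372)/(4374/2366 - 2208) = -4275/(4374*(1/2366) - 2208) = -4275/(2187/1183 - 2208) = -4275/(-2609877/1183) = -4275*(-1183/2609877) = 1685775/869959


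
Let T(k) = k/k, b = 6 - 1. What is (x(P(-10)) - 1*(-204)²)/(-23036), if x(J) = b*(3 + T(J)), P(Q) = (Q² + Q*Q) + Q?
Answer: 10399/5759 ≈ 1.8057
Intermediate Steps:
P(Q) = Q + 2*Q² (P(Q) = (Q² + Q²) + Q = 2*Q² + Q = Q + 2*Q²)
b = 5
T(k) = 1
x(J) = 20 (x(J) = 5*(3 + 1) = 5*4 = 20)
(x(P(-10)) - 1*(-204)²)/(-23036) = (20 - 1*(-204)²)/(-23036) = (20 - 1*41616)*(-1/23036) = (20 - 41616)*(-1/23036) = -41596*(-1/23036) = 10399/5759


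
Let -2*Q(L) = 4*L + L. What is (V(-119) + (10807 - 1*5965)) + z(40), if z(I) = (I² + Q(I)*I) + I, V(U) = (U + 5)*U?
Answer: 16048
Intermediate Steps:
Q(L) = -5*L/2 (Q(L) = -(4*L + L)/2 = -5*L/2)
V(U) = U*(5 + U) (V(U) = (5 + U)*U = U*(5 + U))
z(I) = I - 3*I²/2 (z(I) = (I² + (-5*I/2)*I) + I = (I² - 5*I²/2) + I = -3*I²/2 + I = I - 3*I²/2)
(V(-119) + (10807 - 1*5965)) + z(40) = (-119*(5 - 119) + (10807 - 1*5965)) + (½)*40*(2 - 3*40) = (-119*(-114) + (10807 - 5965)) + (½)*40*(2 - 120) = (13566 + 4842) + (½)*40*(-118) = 18408 - 2360 = 16048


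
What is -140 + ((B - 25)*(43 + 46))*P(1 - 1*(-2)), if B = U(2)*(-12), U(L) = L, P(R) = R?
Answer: -13223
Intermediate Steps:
B = -24 (B = 2*(-12) = -24)
-140 + ((B - 25)*(43 + 46))*P(1 - 1*(-2)) = -140 + ((-24 - 25)*(43 + 46))*(1 - 1*(-2)) = -140 + (-49*89)*(1 + 2) = -140 - 4361*3 = -140 - 13083 = -13223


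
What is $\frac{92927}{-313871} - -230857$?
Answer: $\frac{72459224520}{313871} \approx 2.3086 \cdot 10^{5}$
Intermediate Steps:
$\frac{92927}{-313871} - -230857 = 92927 \left(- \frac{1}{313871}\right) + 230857 = - \frac{92927}{313871} + 230857 = \frac{72459224520}{313871}$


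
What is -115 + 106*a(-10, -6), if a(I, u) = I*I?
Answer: 10485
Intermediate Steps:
a(I, u) = I²
-115 + 106*a(-10, -6) = -115 + 106*(-10)² = -115 + 106*100 = -115 + 10600 = 10485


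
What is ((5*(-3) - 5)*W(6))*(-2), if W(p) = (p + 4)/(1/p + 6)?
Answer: 2400/37 ≈ 64.865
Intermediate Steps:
W(p) = (4 + p)/(6 + 1/p)
((5*(-3) - 5)*W(6))*(-2) = ((5*(-3) - 5)*(6*(4 + 6)/(1 + 6*6)))*(-2) = ((-15 - 5)*(6*10/(1 + 36)))*(-2) = -120*10/37*(-2) = -20*60/37*(-2) = -1200/37*(-2) = 2400/37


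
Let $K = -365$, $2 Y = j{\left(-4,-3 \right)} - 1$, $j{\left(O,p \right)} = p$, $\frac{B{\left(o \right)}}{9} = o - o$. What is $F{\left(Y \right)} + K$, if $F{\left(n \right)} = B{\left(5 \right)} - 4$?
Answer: $-369$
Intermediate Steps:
$B{\left(o \right)} = 0$ ($B{\left(o \right)} = 9 \left(o - o\right) = 9 \cdot 0 = 0$)
$Y = -2$ ($Y = \frac{-3 - 1}{2} = \frac{1}{2} \left(-4\right) = -2$)
$F{\left(n \right)} = -4$ ($F{\left(n \right)} = 0 - 4 = -4$)
$F{\left(Y \right)} + K = -4 - 365 = -369$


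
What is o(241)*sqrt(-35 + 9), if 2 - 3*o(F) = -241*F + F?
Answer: 57842*I*sqrt(26)/3 ≈ 98313.0*I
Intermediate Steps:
o(F) = 2/3 + 80*F (o(F) = 2/3 - (-241*F + F)/3 = 2/3 - (-80)*F = 2/3 + 80*F)
o(241)*sqrt(-35 + 9) = (2/3 + 80*241)*sqrt(-35 + 9) = (2/3 + 19280)*sqrt(-26) = 57842*(I*sqrt(26))/3 = 57842*I*sqrt(26)/3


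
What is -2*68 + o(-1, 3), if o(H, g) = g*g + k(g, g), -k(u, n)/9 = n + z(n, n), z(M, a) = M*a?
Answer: -235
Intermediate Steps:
k(u, n) = -9*n - 9*n² (k(u, n) = -9*(n + n*n) = -9*(n + n²) = -9*n - 9*n²)
o(H, g) = g² + 9*g*(-1 - g) (o(H, g) = g*g + 9*g*(-1 - g) = g² + 9*g*(-1 - g))
-2*68 + o(-1, 3) = -2*68 + 3*(-9 - 8*3) = -136 + 3*(-9 - 24) = -136 + 3*(-33) = -136 - 99 = -235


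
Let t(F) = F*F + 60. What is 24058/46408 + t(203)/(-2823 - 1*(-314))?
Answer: -927425115/58218836 ≈ -15.930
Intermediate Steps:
t(F) = 60 + F² (t(F) = F² + 60 = 60 + F²)
24058/46408 + t(203)/(-2823 - 1*(-314)) = 24058/46408 + (60 + 203²)/(-2823 - 1*(-314)) = 24058*(1/46408) + (60 + 41209)/(-2823 + 314) = 12029/23204 + 41269/(-2509) = 12029/23204 + 41269*(-1/2509) = 12029/23204 - 41269/2509 = -927425115/58218836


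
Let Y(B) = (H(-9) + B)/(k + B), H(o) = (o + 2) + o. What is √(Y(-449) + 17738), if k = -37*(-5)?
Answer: √34344178/44 ≈ 133.19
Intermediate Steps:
k = 185
H(o) = 2 + 2*o (H(o) = (2 + o) + o = 2 + 2*o)
Y(B) = (-16 + B)/(185 + B) (Y(B) = ((2 + 2*(-9)) + B)/(185 + B) = ((2 - 18) + B)/(185 + B) = (-16 + B)/(185 + B))
√(Y(-449) + 17738) = √((-16 - 449)/(185 - 449) + 17738) = √(-465/(-264) + 17738) = √(-1/264*(-465) + 17738) = √(155/88 + 17738) = √(1561099/88) = √34344178/44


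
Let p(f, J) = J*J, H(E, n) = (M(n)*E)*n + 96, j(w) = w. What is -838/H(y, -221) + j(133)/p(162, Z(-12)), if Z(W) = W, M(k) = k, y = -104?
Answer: 84459577/91428624 ≈ 0.92378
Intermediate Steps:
H(E, n) = 96 + E*n**2 (H(E, n) = (n*E)*n + 96 = (E*n)*n + 96 = E*n**2 + 96 = 96 + E*n**2)
p(f, J) = J**2
-838/H(y, -221) + j(133)/p(162, Z(-12)) = -838/(96 - 104*(-221)**2) + 133/((-12)**2) = -838/(96 - 104*48841) + 133/144 = -838/(96 - 5079464) + 133*(1/144) = -838/(-5079368) + 133/144 = -838*(-1/5079368) + 133/144 = 419/2539684 + 133/144 = 84459577/91428624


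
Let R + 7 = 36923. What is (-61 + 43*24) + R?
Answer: 37887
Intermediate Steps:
R = 36916 (R = -7 + 36923 = 36916)
(-61 + 43*24) + R = (-61 + 43*24) + 36916 = (-61 + 1032) + 36916 = 971 + 36916 = 37887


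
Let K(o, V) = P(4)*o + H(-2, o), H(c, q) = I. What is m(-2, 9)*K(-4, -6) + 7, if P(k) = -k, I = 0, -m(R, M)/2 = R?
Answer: 71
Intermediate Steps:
m(R, M) = -2*R
H(c, q) = 0
K(o, V) = -4*o (K(o, V) = (-1*4)*o + 0 = -4*o + 0 = -4*o)
m(-2, 9)*K(-4, -6) + 7 = (-2*(-2))*(-4*(-4)) + 7 = 4*16 + 7 = 64 + 7 = 71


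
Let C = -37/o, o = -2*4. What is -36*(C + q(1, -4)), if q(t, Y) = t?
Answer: -405/2 ≈ -202.50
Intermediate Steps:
o = -8
C = 37/8 (C = -37/(1*(-8)) = -37/(-8) = -37*(-⅛) = 37/8 ≈ 4.6250)
-36*(C + q(1, -4)) = -36*(37/8 + 1) = -36*45/8 = -405/2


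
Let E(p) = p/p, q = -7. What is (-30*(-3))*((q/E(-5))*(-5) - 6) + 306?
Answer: 2916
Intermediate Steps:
E(p) = 1
(-30*(-3))*((q/E(-5))*(-5) - 6) + 306 = (-30*(-3))*(-7/1*(-5) - 6) + 306 = 90*(-7*1*(-5) - 6) + 306 = 90*(-7*(-5) - 6) + 306 = 90*(35 - 6) + 306 = 90*29 + 306 = 2610 + 306 = 2916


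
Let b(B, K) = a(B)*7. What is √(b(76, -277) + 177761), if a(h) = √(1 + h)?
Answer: √(177761 + 7*√77) ≈ 421.69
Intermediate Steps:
b(B, K) = 7*√(1 + B) (b(B, K) = √(1 + B)*7 = 7*√(1 + B))
√(b(76, -277) + 177761) = √(7*√(1 + 76) + 177761) = √(7*√77 + 177761) = √(177761 + 7*√77)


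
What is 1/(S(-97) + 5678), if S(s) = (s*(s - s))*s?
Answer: 1/5678 ≈ 0.00017612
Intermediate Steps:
S(s) = 0 (S(s) = (s*0)*s = 0*s = 0)
1/(S(-97) + 5678) = 1/(0 + 5678) = 1/5678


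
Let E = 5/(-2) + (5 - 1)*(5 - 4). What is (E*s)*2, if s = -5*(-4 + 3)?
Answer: 15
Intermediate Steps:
s = 5 (s = -5*(-1) = 5)
E = 3/2 (E = 5*(-½) + 4*1 = -5/2 + 4 = 3/2 ≈ 1.5000)
(E*s)*2 = ((3/2)*5)*2 = (15/2)*2 = 15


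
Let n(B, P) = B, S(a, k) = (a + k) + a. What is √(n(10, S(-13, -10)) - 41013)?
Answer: I*√41003 ≈ 202.49*I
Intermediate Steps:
S(a, k) = k + 2*a
√(n(10, S(-13, -10)) - 41013) = √(10 - 41013) = √(-41003) = I*√41003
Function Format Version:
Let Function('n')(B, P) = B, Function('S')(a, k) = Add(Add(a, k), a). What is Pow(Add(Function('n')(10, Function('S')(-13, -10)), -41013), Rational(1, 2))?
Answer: Mul(I, Pow(41003, Rational(1, 2))) ≈ Mul(202.49, I)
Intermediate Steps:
Function('S')(a, k) = Add(k, Mul(2, a))
Pow(Add(Function('n')(10, Function('S')(-13, -10)), -41013), Rational(1, 2)) = Pow(Add(10, -41013), Rational(1, 2)) = Pow(-41003, Rational(1, 2)) = Mul(I, Pow(41003, Rational(1, 2)))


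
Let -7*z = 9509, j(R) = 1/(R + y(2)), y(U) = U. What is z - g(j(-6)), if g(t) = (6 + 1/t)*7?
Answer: -9607/7 ≈ -1372.4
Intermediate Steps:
j(R) = 1/(2 + R) (j(R) = 1/(R + 2) = 1/(2 + R))
g(t) = 42 + 7/t
z = -9509/7 (z = -⅐*9509 = -9509/7 ≈ -1358.4)
z - g(j(-6)) = -9509/7 - (42 + 7/(1/(2 - 6))) = -9509/7 - (42 + 7/(1/(-4))) = -9509/7 - (42 + 7/(-¼)) = -9509/7 - (42 + 7*(-4)) = -9509/7 - (42 - 28) = -9509/7 - 1*14 = -9509/7 - 14 = -9607/7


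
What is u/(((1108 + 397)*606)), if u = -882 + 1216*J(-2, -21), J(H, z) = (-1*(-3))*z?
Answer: -369/4343 ≈ -0.084964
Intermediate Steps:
J(H, z) = 3*z
u = -77490 (u = -882 + 1216*(3*(-21)) = -882 + 1216*(-63) = -882 - 76608 = -77490)
u/(((1108 + 397)*606)) = -77490*1/(606*(1108 + 397)) = -77490/(1505*606) = -77490/912030 = -77490*1/912030 = -369/4343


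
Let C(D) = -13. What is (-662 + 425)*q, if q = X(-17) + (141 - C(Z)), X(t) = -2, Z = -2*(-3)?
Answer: -36024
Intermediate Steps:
Z = 6
q = 152 (q = -2 + (141 - 1*(-13)) = -2 + (141 + 13) = -2 + 154 = 152)
(-662 + 425)*q = (-662 + 425)*152 = -237*152 = -36024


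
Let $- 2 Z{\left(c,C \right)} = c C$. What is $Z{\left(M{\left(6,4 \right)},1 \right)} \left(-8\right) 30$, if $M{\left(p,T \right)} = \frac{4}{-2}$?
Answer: $-240$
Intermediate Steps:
$M{\left(p,T \right)} = -2$ ($M{\left(p,T \right)} = 4 \left(- \frac{1}{2}\right) = -2$)
$Z{\left(c,C \right)} = - \frac{C c}{2}$ ($Z{\left(c,C \right)} = - \frac{c C}{2} = - \frac{C c}{2}$)
$Z{\left(M{\left(6,4 \right)},1 \right)} \left(-8\right) 30 = \left(- \frac{1}{2}\right) 1 \left(-2\right) \left(-8\right) 30 = 1 \left(-8\right) 30 = \left(-8\right) 30 = -240$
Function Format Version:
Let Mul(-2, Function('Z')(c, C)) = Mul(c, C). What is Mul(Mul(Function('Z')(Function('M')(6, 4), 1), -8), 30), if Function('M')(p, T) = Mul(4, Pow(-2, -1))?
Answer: -240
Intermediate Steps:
Function('M')(p, T) = -2 (Function('M')(p, T) = Mul(4, Rational(-1, 2)) = -2)
Function('Z')(c, C) = Mul(Rational(-1, 2), C, c) (Function('Z')(c, C) = Mul(Rational(-1, 2), Mul(c, C)) = Mul(Rational(-1, 2), Mul(C, c)) = Mul(Rational(-1, 2), C, c))
Mul(Mul(Function('Z')(Function('M')(6, 4), 1), -8), 30) = Mul(Mul(Mul(Rational(-1, 2), 1, -2), -8), 30) = Mul(Mul(1, -8), 30) = Mul(-8, 30) = -240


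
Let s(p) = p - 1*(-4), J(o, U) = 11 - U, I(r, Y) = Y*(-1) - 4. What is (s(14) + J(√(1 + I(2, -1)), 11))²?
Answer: 324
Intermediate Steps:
I(r, Y) = -4 - Y (I(r, Y) = -Y - 4 = -4 - Y)
s(p) = 4 + p (s(p) = p + 4 = 4 + p)
(s(14) + J(√(1 + I(2, -1)), 11))² = ((4 + 14) + (11 - 1*11))² = (18 + (11 - 11))² = (18 + 0)² = 18² = 324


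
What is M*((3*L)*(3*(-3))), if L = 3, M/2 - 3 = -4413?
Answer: 714420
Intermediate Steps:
M = -8820 (M = 6 + 2*(-4413) = 6 - 8826 = -8820)
M*((3*L)*(3*(-3))) = -8820*3*3*3*(-3) = -79380*(-9) = -8820*(-81) = 714420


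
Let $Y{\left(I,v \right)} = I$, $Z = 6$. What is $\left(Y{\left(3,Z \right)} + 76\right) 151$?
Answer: $11929$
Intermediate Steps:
$\left(Y{\left(3,Z \right)} + 76\right) 151 = \left(3 + 76\right) 151 = 79 \cdot 151 = 11929$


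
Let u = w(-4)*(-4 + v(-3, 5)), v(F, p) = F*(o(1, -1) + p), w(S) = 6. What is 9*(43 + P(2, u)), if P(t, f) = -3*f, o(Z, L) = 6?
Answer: 6381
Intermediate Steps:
v(F, p) = F*(6 + p)
u = -222 (u = 6*(-4 - 3*(6 + 5)) = 6*(-4 - 3*11) = 6*(-4 - 33) = 6*(-37) = -222)
9*(43 + P(2, u)) = 9*(43 - 3*(-222)) = 9*(43 + 666) = 9*709 = 6381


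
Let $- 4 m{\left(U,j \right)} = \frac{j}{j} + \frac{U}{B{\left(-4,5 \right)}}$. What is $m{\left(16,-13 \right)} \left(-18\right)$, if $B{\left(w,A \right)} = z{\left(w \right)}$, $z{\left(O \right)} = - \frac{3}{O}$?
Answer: $\frac{201}{2} \approx 100.5$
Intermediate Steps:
$B{\left(w,A \right)} = - \frac{3}{w}$
$m{\left(U,j \right)} = - \frac{1}{4} - \frac{U}{3}$ ($m{\left(U,j \right)} = - \frac{\frac{j}{j} + \frac{U}{\left(-3\right) \frac{1}{-4}}}{4} = - \frac{1 + \frac{U}{\left(-3\right) \left(- \frac{1}{4}\right)}}{4} = - \frac{1 + \frac{U}{\frac{3}{4}}}{4} = - \frac{1 + U \frac{4}{3}}{4} = - \frac{1 + \frac{4 U}{3}}{4} = - \frac{1}{4} - \frac{U}{3}$)
$m{\left(16,-13 \right)} \left(-18\right) = \left(- \frac{1}{4} - \frac{16}{3}\right) \left(-18\right) = \left(- \frac{67}{12}\right) \left(-18\right) = \frac{201}{2}$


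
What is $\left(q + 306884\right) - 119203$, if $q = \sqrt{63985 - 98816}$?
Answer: $187681 + i \sqrt{34831} \approx 1.8768 \cdot 10^{5} + 186.63 i$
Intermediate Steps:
$q = i \sqrt{34831}$ ($q = \sqrt{63985 - 98816} = \sqrt{-34831} = i \sqrt{34831} \approx 186.63 i$)
$\left(q + 306884\right) - 119203 = \left(i \sqrt{34831} + 306884\right) - 119203 = \left(306884 + i \sqrt{34831}\right) - 119203 = 187681 + i \sqrt{34831}$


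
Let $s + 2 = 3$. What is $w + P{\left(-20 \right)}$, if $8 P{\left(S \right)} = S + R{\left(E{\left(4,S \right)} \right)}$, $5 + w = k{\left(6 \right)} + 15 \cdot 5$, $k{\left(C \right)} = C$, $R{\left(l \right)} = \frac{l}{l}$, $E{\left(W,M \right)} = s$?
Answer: $\frac{589}{8} \approx 73.625$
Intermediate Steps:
$s = 1$ ($s = -2 + 3 = 1$)
$E{\left(W,M \right)} = 1$
$R{\left(l \right)} = 1$
$w = 76$ ($w = -5 + \left(6 + 15 \cdot 5\right) = -5 + \left(6 + 75\right) = -5 + 81 = 76$)
$P{\left(S \right)} = \frac{1}{8} + \frac{S}{8}$ ($P{\left(S \right)} = \frac{S + 1}{8} = \frac{1 + S}{8} = \frac{1}{8} + \frac{S}{8}$)
$w + P{\left(-20 \right)} = 76 + \left(\frac{1}{8} + \frac{1}{8} \left(-20\right)\right) = 76 + \left(\frac{1}{8} - \frac{5}{2}\right) = 76 - \frac{19}{8} = \frac{589}{8}$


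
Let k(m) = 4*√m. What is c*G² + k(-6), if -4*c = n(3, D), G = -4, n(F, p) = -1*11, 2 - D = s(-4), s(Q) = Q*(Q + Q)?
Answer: 44 + 4*I*√6 ≈ 44.0 + 9.798*I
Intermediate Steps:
s(Q) = 2*Q² (s(Q) = Q*(2*Q) = 2*Q²)
D = -30 (D = 2 - 2*(-4)² = 2 - 2*16 = 2 - 1*32 = 2 - 32 = -30)
n(F, p) = -11
c = 11/4 (c = -¼*(-11) = 11/4 ≈ 2.7500)
c*G² + k(-6) = (11/4)*(-4)² + 4*√(-6) = (11/4)*16 + 4*(I*√6) = 44 + 4*I*√6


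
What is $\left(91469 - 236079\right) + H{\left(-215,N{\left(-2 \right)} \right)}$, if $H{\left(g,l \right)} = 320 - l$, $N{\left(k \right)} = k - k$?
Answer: $-144290$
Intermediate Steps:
$N{\left(k \right)} = 0$
$\left(91469 - 236079\right) + H{\left(-215,N{\left(-2 \right)} \right)} = \left(91469 - 236079\right) + \left(320 - 0\right) = \left(91469 - 236079\right) + \left(320 + 0\right) = -144610 + 320 = -144290$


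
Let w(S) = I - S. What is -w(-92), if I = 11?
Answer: -103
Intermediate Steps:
w(S) = 11 - S
-w(-92) = -(11 - 1*(-92)) = -(11 + 92) = -1*103 = -103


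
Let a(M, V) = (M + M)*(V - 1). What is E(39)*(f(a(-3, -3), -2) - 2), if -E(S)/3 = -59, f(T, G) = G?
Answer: -708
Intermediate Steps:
a(M, V) = 2*M*(-1 + V) (a(M, V) = (2*M)*(-1 + V) = 2*M*(-1 + V))
E(S) = 177 (E(S) = -3*(-59) = 177)
E(39)*(f(a(-3, -3), -2) - 2) = 177*(-2 - 2) = 177*(-4) = -708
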